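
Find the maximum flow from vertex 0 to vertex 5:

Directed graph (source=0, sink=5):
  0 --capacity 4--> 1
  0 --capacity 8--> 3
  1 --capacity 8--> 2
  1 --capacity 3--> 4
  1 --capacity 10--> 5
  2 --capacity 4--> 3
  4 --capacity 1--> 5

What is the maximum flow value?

Computing max flow:
  Flow on (0->1): 4/4
  Flow on (1->5): 4/10
Maximum flow = 4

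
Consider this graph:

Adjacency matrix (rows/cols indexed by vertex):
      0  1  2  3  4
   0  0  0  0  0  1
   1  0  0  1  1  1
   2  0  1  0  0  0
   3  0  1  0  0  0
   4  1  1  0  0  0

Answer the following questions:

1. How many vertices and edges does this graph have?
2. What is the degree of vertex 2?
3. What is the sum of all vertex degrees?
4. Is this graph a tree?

Count: 5 vertices, 4 edges.
Vertex 2 has neighbors [1], degree = 1.
Handshaking lemma: 2 * 4 = 8.
A graph is a tree iff it is connected and has exactly n-1 edges. This graph is connected (all 5 vertices in one component) and has 5-1 = 4 edges. It is a tree.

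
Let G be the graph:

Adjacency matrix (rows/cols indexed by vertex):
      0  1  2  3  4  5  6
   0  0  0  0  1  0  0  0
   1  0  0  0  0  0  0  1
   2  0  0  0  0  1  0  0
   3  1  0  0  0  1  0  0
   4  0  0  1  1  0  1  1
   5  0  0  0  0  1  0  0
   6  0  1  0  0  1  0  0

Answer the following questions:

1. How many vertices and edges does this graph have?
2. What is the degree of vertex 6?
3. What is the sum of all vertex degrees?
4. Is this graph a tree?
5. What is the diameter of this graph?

Count: 7 vertices, 6 edges.
Vertex 6 has neighbors [1, 4], degree = 2.
Handshaking lemma: 2 * 6 = 12.
A graph is a tree iff it is connected and has exactly n-1 edges. This graph is connected (all 7 vertices in one component) and has 7-1 = 6 edges. It is a tree.
Diameter (longest shortest path) = 4.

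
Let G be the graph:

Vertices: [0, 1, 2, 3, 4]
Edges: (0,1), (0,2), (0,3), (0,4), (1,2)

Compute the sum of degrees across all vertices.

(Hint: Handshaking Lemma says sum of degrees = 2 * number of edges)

Count edges: 5 edges.
By Handshaking Lemma: sum of degrees = 2 * 5 = 10.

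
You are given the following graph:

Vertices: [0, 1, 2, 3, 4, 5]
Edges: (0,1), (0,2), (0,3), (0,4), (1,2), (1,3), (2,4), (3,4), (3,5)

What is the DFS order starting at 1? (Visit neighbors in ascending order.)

DFS from vertex 1 (neighbors processed in ascending order):
Visit order: 1, 0, 2, 4, 3, 5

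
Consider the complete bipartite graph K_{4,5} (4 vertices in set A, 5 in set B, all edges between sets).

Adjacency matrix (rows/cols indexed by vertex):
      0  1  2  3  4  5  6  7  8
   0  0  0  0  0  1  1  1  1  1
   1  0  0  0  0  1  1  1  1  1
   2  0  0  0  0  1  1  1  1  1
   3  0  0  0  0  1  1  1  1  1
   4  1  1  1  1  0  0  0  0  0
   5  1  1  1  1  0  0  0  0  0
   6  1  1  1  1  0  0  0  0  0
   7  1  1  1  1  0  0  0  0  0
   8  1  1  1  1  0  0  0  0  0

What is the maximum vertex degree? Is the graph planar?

Set-A vertices have degree 5; set-B vertices have degree 4. Maximum degree = max(4,5) = 5.
K_{4,5} contains K_{3,3} as a subgraph (since both sides have >= 3 vertices); by Kuratowski's theorem it is not planar.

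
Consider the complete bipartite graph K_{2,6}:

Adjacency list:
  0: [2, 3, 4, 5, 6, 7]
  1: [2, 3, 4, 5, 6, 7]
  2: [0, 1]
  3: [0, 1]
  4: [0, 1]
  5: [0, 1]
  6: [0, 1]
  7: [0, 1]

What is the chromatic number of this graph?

K_{2,6} is bipartite: vertices split into two independent sets of size 2 and 6.
Color one set 0, the other 1. No adjacent vertices share a color.
Chromatic number = 2.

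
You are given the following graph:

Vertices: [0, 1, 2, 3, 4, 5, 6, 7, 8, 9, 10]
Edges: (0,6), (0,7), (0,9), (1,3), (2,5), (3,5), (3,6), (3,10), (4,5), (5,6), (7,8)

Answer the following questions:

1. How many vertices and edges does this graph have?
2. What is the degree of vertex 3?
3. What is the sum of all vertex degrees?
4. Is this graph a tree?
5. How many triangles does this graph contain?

Count: 11 vertices, 11 edges.
Vertex 3 has neighbors [1, 5, 6, 10], degree = 4.
Handshaking lemma: 2 * 11 = 22.
A tree on 11 vertices has 10 edges. This graph has 11 edges (1 extra). Not a tree.
Number of triangles = 1.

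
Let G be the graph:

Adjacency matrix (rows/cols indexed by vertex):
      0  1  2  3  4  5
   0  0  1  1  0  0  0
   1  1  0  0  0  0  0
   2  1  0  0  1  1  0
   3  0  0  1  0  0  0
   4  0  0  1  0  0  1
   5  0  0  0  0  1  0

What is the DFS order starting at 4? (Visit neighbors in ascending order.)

DFS from vertex 4 (neighbors processed in ascending order):
Visit order: 4, 2, 0, 1, 3, 5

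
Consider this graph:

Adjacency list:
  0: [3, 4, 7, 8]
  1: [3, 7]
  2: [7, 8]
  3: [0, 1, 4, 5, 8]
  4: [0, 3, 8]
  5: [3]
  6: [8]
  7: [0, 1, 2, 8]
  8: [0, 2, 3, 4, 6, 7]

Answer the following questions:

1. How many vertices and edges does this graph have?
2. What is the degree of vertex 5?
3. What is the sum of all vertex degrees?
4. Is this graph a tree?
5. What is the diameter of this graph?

Count: 9 vertices, 14 edges.
Vertex 5 has neighbors [3], degree = 1.
Handshaking lemma: 2 * 14 = 28.
A tree on 9 vertices has 8 edges. This graph has 14 edges (6 extra). Not a tree.
Diameter (longest shortest path) = 3.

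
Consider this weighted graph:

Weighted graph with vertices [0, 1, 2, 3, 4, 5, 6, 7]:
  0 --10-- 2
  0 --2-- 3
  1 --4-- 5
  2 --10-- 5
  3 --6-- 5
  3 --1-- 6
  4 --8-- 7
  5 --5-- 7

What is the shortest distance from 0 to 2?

Using Dijkstra's algorithm from vertex 0:
Shortest path: 0 -> 2
Total weight: 10 = 10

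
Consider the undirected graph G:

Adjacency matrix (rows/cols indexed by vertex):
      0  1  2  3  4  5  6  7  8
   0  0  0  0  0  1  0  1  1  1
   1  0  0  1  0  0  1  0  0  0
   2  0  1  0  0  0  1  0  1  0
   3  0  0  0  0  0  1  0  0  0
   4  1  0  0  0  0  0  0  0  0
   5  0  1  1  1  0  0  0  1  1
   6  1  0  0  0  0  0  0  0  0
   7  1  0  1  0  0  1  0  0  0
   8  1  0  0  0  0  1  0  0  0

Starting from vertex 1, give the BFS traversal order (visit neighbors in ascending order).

BFS from vertex 1 (neighbors processed in ascending order):
Visit order: 1, 2, 5, 7, 3, 8, 0, 4, 6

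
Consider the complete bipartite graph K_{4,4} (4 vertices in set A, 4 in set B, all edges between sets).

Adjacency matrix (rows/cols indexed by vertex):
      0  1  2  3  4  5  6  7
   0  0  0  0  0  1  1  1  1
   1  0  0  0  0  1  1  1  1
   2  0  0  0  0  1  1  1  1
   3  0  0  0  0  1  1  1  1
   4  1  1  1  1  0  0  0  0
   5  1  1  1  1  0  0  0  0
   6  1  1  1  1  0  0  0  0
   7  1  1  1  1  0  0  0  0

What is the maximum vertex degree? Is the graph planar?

Set-A vertices have degree 4; set-B vertices have degree 4. Maximum degree = max(4,4) = 4.
K_{4,4} contains K_{3,3} as a subgraph (since both sides have >= 3 vertices); by Kuratowski's theorem it is not planar.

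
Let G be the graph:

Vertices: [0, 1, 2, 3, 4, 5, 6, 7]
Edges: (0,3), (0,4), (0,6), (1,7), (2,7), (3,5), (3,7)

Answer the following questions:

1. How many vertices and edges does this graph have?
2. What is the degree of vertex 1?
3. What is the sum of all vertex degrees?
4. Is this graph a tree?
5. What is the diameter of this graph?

Count: 8 vertices, 7 edges.
Vertex 1 has neighbors [7], degree = 1.
Handshaking lemma: 2 * 7 = 14.
A graph is a tree iff it is connected and has exactly n-1 edges. This graph is connected (all 8 vertices in one component) and has 8-1 = 7 edges. It is a tree.
Diameter (longest shortest path) = 4.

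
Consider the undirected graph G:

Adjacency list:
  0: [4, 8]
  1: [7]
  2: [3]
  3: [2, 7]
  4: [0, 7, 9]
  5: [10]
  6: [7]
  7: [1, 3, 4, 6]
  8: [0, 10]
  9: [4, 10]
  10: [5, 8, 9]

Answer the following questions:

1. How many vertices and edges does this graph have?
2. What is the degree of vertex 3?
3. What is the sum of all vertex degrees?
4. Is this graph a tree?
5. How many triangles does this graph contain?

Count: 11 vertices, 11 edges.
Vertex 3 has neighbors [2, 7], degree = 2.
Handshaking lemma: 2 * 11 = 22.
A tree on 11 vertices has 10 edges. This graph has 11 edges (1 extra). Not a tree.
Number of triangles = 0.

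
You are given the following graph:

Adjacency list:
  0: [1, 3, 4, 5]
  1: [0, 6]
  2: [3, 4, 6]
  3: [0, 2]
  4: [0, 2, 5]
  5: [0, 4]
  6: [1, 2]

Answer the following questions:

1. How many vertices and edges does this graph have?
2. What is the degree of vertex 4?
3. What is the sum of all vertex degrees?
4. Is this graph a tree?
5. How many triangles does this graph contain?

Count: 7 vertices, 9 edges.
Vertex 4 has neighbors [0, 2, 5], degree = 3.
Handshaking lemma: 2 * 9 = 18.
A tree on 7 vertices has 6 edges. This graph has 9 edges (3 extra). Not a tree.
Number of triangles = 1.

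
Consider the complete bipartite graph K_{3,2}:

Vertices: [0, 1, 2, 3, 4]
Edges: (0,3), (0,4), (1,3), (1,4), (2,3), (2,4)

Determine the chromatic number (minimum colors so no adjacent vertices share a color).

K_{3,2} is bipartite: vertices split into two independent sets of size 3 and 2.
Color one set 0, the other 1. No adjacent vertices share a color.
Chromatic number = 2.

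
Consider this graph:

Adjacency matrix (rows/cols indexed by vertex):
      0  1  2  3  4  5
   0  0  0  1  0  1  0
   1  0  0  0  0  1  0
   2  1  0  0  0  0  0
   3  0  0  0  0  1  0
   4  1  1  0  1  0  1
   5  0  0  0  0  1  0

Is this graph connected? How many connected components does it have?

Checking connectivity: the graph has 1 connected component(s).
All vertices are reachable from each other. The graph IS connected.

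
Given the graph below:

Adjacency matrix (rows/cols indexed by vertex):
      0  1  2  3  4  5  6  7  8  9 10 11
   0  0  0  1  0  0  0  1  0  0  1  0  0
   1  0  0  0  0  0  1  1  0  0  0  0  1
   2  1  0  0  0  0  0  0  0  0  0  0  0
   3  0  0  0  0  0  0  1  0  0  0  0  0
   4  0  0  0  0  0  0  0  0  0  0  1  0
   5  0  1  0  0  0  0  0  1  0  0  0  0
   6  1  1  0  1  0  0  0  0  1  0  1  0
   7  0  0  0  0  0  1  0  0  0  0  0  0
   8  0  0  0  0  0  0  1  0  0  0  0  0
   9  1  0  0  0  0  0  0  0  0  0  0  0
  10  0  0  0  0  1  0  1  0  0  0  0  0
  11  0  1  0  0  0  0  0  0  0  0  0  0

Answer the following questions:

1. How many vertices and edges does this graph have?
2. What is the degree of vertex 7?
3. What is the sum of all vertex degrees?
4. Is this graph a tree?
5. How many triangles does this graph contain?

Count: 12 vertices, 11 edges.
Vertex 7 has neighbors [5], degree = 1.
Handshaking lemma: 2 * 11 = 22.
A graph is a tree iff it is connected and has exactly n-1 edges. This graph is connected (all 12 vertices in one component) and has 12-1 = 11 edges. It is a tree.
Number of triangles = 0.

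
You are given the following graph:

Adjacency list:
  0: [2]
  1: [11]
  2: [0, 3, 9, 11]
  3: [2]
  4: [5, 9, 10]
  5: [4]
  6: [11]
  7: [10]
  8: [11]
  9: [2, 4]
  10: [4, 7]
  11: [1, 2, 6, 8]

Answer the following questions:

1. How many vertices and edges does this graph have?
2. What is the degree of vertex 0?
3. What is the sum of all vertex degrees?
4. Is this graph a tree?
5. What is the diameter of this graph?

Count: 12 vertices, 11 edges.
Vertex 0 has neighbors [2], degree = 1.
Handshaking lemma: 2 * 11 = 22.
A graph is a tree iff it is connected and has exactly n-1 edges. This graph is connected (all 12 vertices in one component) and has 12-1 = 11 edges. It is a tree.
Diameter (longest shortest path) = 6.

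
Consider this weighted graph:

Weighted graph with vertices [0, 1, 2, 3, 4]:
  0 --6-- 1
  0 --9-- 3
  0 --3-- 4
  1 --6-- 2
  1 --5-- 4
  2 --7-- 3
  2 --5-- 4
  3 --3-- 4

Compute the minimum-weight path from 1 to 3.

Using Dijkstra's algorithm from vertex 1:
Shortest path: 1 -> 4 -> 3
Total weight: 5 + 3 = 8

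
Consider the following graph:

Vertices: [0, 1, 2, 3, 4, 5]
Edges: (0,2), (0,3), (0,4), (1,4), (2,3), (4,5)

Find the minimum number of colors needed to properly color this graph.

The graph has a maximum clique of size 3 (lower bound on chromatic number).
A valid 3-coloring: {0: 0, 1: 0, 2: 1, 3: 2, 4: 1, 5: 0}.
Chromatic number = 3.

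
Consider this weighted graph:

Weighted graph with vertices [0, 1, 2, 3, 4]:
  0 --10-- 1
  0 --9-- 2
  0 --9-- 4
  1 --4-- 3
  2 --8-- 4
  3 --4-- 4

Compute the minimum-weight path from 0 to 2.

Using Dijkstra's algorithm from vertex 0:
Shortest path: 0 -> 2
Total weight: 9 = 9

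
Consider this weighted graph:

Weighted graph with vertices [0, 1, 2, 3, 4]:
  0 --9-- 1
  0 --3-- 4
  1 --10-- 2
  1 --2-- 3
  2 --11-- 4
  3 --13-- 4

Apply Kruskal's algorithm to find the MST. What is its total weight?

Applying Kruskal's algorithm (sort edges by weight, add if no cycle):
  Add (1,3) w=2
  Add (0,4) w=3
  Add (0,1) w=9
  Add (1,2) w=10
  Skip (2,4) w=11 (creates cycle)
  Skip (3,4) w=13 (creates cycle)
MST weight = 24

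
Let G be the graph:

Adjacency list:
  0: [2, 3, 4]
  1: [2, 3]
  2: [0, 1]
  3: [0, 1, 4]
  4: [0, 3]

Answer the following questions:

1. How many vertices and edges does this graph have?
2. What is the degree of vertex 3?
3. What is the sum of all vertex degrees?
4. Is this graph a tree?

Count: 5 vertices, 6 edges.
Vertex 3 has neighbors [0, 1, 4], degree = 3.
Handshaking lemma: 2 * 6 = 12.
A tree on 5 vertices has 4 edges. This graph has 6 edges (2 extra). Not a tree.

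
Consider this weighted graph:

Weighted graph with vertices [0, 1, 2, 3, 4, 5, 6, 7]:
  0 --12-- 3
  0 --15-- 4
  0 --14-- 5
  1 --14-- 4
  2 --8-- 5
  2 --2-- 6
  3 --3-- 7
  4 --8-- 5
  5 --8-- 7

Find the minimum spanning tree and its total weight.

Applying Kruskal's algorithm (sort edges by weight, add if no cycle):
  Add (2,6) w=2
  Add (3,7) w=3
  Add (2,5) w=8
  Add (4,5) w=8
  Add (5,7) w=8
  Add (0,3) w=12
  Skip (0,5) w=14 (creates cycle)
  Add (1,4) w=14
  Skip (0,4) w=15 (creates cycle)
MST weight = 55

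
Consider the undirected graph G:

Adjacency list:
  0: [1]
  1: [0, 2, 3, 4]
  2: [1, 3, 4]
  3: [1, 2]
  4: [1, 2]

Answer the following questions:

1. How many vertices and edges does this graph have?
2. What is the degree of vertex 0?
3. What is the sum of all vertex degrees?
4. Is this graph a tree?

Count: 5 vertices, 6 edges.
Vertex 0 has neighbors [1], degree = 1.
Handshaking lemma: 2 * 6 = 12.
A tree on 5 vertices has 4 edges. This graph has 6 edges (2 extra). Not a tree.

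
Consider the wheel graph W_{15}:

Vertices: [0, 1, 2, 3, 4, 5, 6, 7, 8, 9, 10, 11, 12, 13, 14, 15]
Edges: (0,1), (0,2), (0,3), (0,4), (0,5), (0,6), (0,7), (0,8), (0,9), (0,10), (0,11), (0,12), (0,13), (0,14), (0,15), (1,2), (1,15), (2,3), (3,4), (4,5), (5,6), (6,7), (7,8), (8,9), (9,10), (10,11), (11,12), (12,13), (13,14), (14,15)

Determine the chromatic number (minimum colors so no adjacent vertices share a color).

W_{15} = C_{15} plus a hub adjacent to every cycle vertex.
The outer cycle needs 3 colors (odd cycle); the hub is adjacent to all of them so needs a fresh color.
Chromatic number = 3 + 1 = 4.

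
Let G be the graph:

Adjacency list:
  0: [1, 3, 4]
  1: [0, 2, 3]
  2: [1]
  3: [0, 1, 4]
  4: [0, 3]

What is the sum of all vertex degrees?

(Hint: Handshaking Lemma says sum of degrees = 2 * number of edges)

Count edges: 6 edges.
By Handshaking Lemma: sum of degrees = 2 * 6 = 12.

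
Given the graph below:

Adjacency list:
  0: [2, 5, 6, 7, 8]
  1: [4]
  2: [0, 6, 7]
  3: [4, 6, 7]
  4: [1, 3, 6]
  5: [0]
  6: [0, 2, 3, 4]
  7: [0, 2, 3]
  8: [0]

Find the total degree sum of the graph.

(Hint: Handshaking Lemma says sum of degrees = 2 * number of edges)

Count edges: 12 edges.
By Handshaking Lemma: sum of degrees = 2 * 12 = 24.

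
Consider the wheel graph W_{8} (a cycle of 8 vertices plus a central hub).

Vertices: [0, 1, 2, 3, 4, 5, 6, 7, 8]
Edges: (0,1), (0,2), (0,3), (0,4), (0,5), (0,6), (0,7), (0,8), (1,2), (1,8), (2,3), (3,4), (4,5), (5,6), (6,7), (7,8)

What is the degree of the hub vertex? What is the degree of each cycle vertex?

The hub connects to all 8 cycle vertices, so deg(hub) = 8.
Each cycle vertex connects to 2 neighbors on the cycle plus the hub, so deg(cycle vertex) = 3.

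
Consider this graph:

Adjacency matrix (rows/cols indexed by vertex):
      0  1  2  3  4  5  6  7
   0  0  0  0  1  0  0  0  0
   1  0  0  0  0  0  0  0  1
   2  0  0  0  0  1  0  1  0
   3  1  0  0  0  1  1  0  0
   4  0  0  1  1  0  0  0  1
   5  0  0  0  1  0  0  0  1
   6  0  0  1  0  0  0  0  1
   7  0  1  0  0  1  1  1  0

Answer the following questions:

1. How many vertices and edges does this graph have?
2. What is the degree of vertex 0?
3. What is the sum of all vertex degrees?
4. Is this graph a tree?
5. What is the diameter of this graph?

Count: 8 vertices, 9 edges.
Vertex 0 has neighbors [3], degree = 1.
Handshaking lemma: 2 * 9 = 18.
A tree on 8 vertices has 7 edges. This graph has 9 edges (2 extra). Not a tree.
Diameter (longest shortest path) = 4.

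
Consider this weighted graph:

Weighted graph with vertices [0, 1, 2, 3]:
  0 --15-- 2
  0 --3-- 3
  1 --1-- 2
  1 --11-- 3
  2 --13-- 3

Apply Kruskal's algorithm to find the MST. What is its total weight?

Applying Kruskal's algorithm (sort edges by weight, add if no cycle):
  Add (1,2) w=1
  Add (0,3) w=3
  Add (1,3) w=11
  Skip (2,3) w=13 (creates cycle)
  Skip (0,2) w=15 (creates cycle)
MST weight = 15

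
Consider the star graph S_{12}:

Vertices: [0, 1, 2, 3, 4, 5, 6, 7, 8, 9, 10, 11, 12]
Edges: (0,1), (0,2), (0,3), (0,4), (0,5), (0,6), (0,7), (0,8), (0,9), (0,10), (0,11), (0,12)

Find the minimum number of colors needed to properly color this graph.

S_{12} has one hub adjacent to 12 leaves; leaves are pairwise non-adjacent.
Color the hub 0 and every leaf 1.
Chromatic number = 2.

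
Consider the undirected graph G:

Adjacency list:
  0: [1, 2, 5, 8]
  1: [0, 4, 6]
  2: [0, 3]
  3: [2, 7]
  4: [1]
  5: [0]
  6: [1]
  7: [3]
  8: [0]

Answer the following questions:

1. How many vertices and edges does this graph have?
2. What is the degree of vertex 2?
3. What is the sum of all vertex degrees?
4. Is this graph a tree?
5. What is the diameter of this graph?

Count: 9 vertices, 8 edges.
Vertex 2 has neighbors [0, 3], degree = 2.
Handshaking lemma: 2 * 8 = 16.
A graph is a tree iff it is connected and has exactly n-1 edges. This graph is connected (all 9 vertices in one component) and has 9-1 = 8 edges. It is a tree.
Diameter (longest shortest path) = 5.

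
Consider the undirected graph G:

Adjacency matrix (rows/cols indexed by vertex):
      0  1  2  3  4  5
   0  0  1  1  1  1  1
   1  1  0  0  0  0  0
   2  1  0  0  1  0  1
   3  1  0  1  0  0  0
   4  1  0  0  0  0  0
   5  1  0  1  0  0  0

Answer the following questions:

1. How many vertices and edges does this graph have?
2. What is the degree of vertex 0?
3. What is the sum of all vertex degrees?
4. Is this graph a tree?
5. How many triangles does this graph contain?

Count: 6 vertices, 7 edges.
Vertex 0 has neighbors [1, 2, 3, 4, 5], degree = 5.
Handshaking lemma: 2 * 7 = 14.
A tree on 6 vertices has 5 edges. This graph has 7 edges (2 extra). Not a tree.
Number of triangles = 2.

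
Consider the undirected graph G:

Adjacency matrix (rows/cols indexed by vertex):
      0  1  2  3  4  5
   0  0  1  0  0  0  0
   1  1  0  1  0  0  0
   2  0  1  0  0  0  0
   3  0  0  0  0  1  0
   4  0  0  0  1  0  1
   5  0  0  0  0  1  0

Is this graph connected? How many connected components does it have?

Checking connectivity: the graph has 2 connected component(s).
Components: [[0, 1, 2], [3, 4, 5]]. The graph is NOT connected.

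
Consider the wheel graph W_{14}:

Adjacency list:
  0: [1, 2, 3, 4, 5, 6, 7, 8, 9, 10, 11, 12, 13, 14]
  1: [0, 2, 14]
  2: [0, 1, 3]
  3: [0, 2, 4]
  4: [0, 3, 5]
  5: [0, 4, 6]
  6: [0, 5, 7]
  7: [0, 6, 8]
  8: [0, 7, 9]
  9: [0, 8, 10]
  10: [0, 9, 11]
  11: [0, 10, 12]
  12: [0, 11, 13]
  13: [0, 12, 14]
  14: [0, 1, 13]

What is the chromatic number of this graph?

W_{14} = C_{14} plus a hub adjacent to every cycle vertex.
The outer cycle needs 2 colors (even cycle); the hub is adjacent to all of them so needs a fresh color.
Chromatic number = 2 + 1 = 3.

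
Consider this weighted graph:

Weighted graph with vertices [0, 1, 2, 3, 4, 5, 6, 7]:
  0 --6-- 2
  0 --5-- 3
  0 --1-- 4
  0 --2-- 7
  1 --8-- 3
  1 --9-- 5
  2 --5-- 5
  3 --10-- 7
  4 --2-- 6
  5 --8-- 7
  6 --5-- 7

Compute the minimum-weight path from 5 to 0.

Using Dijkstra's algorithm from vertex 5:
Shortest path: 5 -> 7 -> 0
Total weight: 8 + 2 = 10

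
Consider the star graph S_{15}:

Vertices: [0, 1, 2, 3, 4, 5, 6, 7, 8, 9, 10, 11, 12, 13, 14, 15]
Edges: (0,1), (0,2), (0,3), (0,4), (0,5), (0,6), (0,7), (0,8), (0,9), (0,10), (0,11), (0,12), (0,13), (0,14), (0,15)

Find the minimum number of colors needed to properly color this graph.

S_{15} has one hub adjacent to 15 leaves; leaves are pairwise non-adjacent.
Color the hub 0 and every leaf 1.
Chromatic number = 2.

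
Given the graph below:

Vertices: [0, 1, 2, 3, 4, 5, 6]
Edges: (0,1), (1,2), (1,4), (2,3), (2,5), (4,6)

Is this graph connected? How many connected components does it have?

Checking connectivity: the graph has 1 connected component(s).
All vertices are reachable from each other. The graph IS connected.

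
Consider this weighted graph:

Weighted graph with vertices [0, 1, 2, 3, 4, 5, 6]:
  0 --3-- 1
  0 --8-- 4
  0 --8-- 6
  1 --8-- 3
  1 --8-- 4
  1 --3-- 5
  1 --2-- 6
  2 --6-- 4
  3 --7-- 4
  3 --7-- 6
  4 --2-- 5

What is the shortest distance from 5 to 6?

Using Dijkstra's algorithm from vertex 5:
Shortest path: 5 -> 1 -> 6
Total weight: 3 + 2 = 5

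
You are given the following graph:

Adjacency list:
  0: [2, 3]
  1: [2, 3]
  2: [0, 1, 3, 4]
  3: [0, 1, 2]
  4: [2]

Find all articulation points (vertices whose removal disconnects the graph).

An articulation point is a vertex whose removal disconnects the graph.
Articulation points: [2]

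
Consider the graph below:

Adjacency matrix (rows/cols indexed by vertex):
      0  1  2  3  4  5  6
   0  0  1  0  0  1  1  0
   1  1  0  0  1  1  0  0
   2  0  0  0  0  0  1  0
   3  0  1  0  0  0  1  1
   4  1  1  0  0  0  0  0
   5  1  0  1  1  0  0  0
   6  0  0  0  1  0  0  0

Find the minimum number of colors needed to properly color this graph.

The graph has a maximum clique of size 3 (lower bound on chromatic number).
A valid 3-coloring: {0: 0, 1: 1, 2: 0, 3: 0, 4: 2, 5: 1, 6: 1}.
Chromatic number = 3.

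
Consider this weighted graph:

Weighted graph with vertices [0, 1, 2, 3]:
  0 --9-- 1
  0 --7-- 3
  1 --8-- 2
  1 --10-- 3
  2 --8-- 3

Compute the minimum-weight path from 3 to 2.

Using Dijkstra's algorithm from vertex 3:
Shortest path: 3 -> 2
Total weight: 8 = 8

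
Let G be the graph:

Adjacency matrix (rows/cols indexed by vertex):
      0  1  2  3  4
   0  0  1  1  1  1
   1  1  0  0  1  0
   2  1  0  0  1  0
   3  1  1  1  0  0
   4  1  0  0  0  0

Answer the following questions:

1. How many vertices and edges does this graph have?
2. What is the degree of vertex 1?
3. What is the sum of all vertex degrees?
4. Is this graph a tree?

Count: 5 vertices, 6 edges.
Vertex 1 has neighbors [0, 3], degree = 2.
Handshaking lemma: 2 * 6 = 12.
A tree on 5 vertices has 4 edges. This graph has 6 edges (2 extra). Not a tree.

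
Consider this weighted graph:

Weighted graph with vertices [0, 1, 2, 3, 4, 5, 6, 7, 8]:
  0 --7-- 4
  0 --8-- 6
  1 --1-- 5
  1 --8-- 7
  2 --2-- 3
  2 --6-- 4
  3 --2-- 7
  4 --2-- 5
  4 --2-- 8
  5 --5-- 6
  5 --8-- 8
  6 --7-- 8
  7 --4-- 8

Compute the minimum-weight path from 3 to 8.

Using Dijkstra's algorithm from vertex 3:
Shortest path: 3 -> 7 -> 8
Total weight: 2 + 4 = 6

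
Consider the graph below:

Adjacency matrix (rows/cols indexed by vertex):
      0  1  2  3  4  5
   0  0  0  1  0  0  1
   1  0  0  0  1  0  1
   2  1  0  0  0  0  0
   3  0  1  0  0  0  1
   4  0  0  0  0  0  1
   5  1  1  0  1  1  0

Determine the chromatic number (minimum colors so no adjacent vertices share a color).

The graph has a maximum clique of size 3 (lower bound on chromatic number).
A valid 3-coloring: {0: 1, 1: 1, 2: 0, 3: 2, 4: 1, 5: 0}.
Chromatic number = 3.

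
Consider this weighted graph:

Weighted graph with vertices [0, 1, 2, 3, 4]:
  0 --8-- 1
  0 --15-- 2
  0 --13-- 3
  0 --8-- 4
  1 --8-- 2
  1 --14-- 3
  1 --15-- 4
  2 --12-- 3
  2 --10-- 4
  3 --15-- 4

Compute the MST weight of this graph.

Applying Kruskal's algorithm (sort edges by weight, add if no cycle):
  Add (0,1) w=8
  Add (0,4) w=8
  Add (1,2) w=8
  Skip (2,4) w=10 (creates cycle)
  Add (2,3) w=12
  Skip (0,3) w=13 (creates cycle)
  Skip (1,3) w=14 (creates cycle)
  Skip (0,2) w=15 (creates cycle)
  Skip (1,4) w=15 (creates cycle)
  Skip (3,4) w=15 (creates cycle)
MST weight = 36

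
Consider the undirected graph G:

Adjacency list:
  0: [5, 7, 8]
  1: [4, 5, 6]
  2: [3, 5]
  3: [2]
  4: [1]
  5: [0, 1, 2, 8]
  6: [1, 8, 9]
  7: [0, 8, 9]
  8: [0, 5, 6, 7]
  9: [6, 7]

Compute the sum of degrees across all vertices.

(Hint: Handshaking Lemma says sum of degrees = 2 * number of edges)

Count edges: 13 edges.
By Handshaking Lemma: sum of degrees = 2 * 13 = 26.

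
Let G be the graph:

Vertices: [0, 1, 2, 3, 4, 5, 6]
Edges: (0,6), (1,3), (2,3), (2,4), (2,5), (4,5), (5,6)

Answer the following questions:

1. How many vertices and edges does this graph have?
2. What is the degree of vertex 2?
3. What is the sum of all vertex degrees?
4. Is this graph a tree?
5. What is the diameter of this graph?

Count: 7 vertices, 7 edges.
Vertex 2 has neighbors [3, 4, 5], degree = 3.
Handshaking lemma: 2 * 7 = 14.
A tree on 7 vertices has 6 edges. This graph has 7 edges (1 extra). Not a tree.
Diameter (longest shortest path) = 5.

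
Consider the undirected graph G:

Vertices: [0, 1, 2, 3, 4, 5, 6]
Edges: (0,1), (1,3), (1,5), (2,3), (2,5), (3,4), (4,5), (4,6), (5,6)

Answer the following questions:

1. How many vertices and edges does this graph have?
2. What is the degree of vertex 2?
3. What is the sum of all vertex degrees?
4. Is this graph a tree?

Count: 7 vertices, 9 edges.
Vertex 2 has neighbors [3, 5], degree = 2.
Handshaking lemma: 2 * 9 = 18.
A tree on 7 vertices has 6 edges. This graph has 9 edges (3 extra). Not a tree.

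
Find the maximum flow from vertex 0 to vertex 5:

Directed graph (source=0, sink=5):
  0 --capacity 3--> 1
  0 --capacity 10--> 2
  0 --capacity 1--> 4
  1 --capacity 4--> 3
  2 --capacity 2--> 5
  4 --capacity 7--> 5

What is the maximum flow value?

Computing max flow:
  Flow on (0->2): 2/10
  Flow on (0->4): 1/1
  Flow on (2->5): 2/2
  Flow on (4->5): 1/7
Maximum flow = 3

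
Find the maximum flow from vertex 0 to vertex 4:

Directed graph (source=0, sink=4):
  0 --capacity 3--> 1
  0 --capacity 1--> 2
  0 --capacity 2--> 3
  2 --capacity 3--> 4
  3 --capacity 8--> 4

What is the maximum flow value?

Computing max flow:
  Flow on (0->2): 1/1
  Flow on (0->3): 2/2
  Flow on (2->4): 1/3
  Flow on (3->4): 2/8
Maximum flow = 3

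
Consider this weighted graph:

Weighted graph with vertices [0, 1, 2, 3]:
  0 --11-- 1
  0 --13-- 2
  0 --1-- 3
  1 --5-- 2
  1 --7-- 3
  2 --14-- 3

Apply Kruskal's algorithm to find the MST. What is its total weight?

Applying Kruskal's algorithm (sort edges by weight, add if no cycle):
  Add (0,3) w=1
  Add (1,2) w=5
  Add (1,3) w=7
  Skip (0,1) w=11 (creates cycle)
  Skip (0,2) w=13 (creates cycle)
  Skip (2,3) w=14 (creates cycle)
MST weight = 13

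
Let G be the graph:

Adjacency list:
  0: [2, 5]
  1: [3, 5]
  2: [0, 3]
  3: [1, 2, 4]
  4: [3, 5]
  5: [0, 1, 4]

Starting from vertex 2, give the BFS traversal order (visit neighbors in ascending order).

BFS from vertex 2 (neighbors processed in ascending order):
Visit order: 2, 0, 3, 5, 1, 4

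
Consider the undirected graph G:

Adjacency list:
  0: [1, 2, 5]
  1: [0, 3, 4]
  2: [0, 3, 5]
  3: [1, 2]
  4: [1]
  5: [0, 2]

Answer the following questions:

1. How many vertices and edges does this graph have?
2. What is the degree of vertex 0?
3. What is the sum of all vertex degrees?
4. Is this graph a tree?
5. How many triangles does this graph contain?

Count: 6 vertices, 7 edges.
Vertex 0 has neighbors [1, 2, 5], degree = 3.
Handshaking lemma: 2 * 7 = 14.
A tree on 6 vertices has 5 edges. This graph has 7 edges (2 extra). Not a tree.
Number of triangles = 1.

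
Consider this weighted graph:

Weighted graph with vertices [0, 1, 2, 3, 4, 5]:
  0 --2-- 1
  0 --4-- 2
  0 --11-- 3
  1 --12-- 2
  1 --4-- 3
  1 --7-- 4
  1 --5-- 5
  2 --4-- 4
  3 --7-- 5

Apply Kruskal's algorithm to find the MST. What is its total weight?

Applying Kruskal's algorithm (sort edges by weight, add if no cycle):
  Add (0,1) w=2
  Add (0,2) w=4
  Add (1,3) w=4
  Add (2,4) w=4
  Add (1,5) w=5
  Skip (1,4) w=7 (creates cycle)
  Skip (3,5) w=7 (creates cycle)
  Skip (0,3) w=11 (creates cycle)
  Skip (1,2) w=12 (creates cycle)
MST weight = 19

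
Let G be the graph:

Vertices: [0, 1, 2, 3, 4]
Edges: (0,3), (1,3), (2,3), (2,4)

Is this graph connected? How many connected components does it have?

Checking connectivity: the graph has 1 connected component(s).
All vertices are reachable from each other. The graph IS connected.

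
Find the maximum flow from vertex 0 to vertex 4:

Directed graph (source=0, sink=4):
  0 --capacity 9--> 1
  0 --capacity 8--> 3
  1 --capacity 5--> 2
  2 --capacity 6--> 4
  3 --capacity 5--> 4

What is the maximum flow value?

Computing max flow:
  Flow on (0->1): 5/9
  Flow on (0->3): 5/8
  Flow on (1->2): 5/5
  Flow on (2->4): 5/6
  Flow on (3->4): 5/5
Maximum flow = 10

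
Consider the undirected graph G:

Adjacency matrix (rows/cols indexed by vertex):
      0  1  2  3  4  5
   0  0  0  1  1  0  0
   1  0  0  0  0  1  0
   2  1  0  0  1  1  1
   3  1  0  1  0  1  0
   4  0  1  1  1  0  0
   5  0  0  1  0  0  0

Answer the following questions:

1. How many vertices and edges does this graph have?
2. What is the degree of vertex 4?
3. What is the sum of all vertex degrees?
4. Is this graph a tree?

Count: 6 vertices, 7 edges.
Vertex 4 has neighbors [1, 2, 3], degree = 3.
Handshaking lemma: 2 * 7 = 14.
A tree on 6 vertices has 5 edges. This graph has 7 edges (2 extra). Not a tree.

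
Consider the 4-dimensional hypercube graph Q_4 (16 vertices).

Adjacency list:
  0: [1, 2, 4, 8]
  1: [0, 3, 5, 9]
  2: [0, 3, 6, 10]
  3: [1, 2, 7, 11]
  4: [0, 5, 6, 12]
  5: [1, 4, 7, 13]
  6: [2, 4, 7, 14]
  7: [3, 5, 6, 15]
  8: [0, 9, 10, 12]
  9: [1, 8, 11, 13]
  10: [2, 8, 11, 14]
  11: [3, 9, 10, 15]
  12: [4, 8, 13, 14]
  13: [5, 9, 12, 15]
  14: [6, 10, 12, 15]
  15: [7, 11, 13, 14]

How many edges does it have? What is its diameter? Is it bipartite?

The 4-dimensional hypercube Q_4 has 16 vertices and each vertex has degree 4.
Total edges = 16 * 4 / 2 = 32.
Diameter = 4 (max Hamming distance between binary labels).
Hypercubes are bipartite (partition by parity of binary representation).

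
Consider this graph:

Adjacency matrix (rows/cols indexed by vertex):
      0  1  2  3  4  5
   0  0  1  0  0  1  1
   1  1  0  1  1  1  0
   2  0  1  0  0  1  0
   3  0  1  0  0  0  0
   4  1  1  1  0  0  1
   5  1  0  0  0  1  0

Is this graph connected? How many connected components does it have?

Checking connectivity: the graph has 1 connected component(s).
All vertices are reachable from each other. The graph IS connected.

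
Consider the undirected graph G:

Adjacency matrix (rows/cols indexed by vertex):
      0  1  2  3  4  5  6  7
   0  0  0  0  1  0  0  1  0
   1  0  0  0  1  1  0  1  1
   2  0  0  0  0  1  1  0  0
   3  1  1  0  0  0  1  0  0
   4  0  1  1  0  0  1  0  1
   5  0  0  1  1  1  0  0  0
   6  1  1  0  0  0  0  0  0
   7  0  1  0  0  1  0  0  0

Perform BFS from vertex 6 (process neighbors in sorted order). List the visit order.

BFS from vertex 6 (neighbors processed in ascending order):
Visit order: 6, 0, 1, 3, 4, 7, 5, 2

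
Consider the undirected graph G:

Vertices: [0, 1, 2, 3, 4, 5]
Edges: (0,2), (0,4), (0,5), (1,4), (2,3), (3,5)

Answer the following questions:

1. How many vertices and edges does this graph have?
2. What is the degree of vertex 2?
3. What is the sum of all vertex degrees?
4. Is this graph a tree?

Count: 6 vertices, 6 edges.
Vertex 2 has neighbors [0, 3], degree = 2.
Handshaking lemma: 2 * 6 = 12.
A tree on 6 vertices has 5 edges. This graph has 6 edges (1 extra). Not a tree.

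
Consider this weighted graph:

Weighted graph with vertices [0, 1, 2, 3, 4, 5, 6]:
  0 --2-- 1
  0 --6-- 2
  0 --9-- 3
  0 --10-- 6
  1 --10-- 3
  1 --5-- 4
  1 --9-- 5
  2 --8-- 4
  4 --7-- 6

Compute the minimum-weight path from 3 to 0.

Using Dijkstra's algorithm from vertex 3:
Shortest path: 3 -> 0
Total weight: 9 = 9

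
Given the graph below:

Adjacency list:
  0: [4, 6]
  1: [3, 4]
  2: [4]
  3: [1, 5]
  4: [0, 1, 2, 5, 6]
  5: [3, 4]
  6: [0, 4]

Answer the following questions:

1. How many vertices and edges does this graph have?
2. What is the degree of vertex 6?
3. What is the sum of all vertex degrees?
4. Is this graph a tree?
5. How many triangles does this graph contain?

Count: 7 vertices, 8 edges.
Vertex 6 has neighbors [0, 4], degree = 2.
Handshaking lemma: 2 * 8 = 16.
A tree on 7 vertices has 6 edges. This graph has 8 edges (2 extra). Not a tree.
Number of triangles = 1.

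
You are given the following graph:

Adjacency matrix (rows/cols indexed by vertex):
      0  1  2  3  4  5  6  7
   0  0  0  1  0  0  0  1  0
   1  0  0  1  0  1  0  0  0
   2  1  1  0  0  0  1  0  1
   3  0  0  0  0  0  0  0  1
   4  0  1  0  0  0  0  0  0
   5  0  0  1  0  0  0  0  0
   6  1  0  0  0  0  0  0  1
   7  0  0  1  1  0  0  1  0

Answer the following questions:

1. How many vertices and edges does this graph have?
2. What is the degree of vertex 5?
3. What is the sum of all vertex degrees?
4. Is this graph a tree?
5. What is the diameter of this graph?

Count: 8 vertices, 8 edges.
Vertex 5 has neighbors [2], degree = 1.
Handshaking lemma: 2 * 8 = 16.
A tree on 8 vertices has 7 edges. This graph has 8 edges (1 extra). Not a tree.
Diameter (longest shortest path) = 4.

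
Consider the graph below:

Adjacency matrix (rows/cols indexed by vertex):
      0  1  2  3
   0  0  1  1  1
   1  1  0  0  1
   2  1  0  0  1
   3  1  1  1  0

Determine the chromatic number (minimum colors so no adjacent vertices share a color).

The graph has a maximum clique of size 3 (lower bound on chromatic number).
A valid 3-coloring: {0: 0, 1: 2, 2: 2, 3: 1}.
Chromatic number = 3.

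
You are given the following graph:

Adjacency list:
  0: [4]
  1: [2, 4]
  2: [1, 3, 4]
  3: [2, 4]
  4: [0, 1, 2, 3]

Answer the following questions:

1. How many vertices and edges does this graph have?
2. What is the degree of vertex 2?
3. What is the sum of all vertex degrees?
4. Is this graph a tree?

Count: 5 vertices, 6 edges.
Vertex 2 has neighbors [1, 3, 4], degree = 3.
Handshaking lemma: 2 * 6 = 12.
A tree on 5 vertices has 4 edges. This graph has 6 edges (2 extra). Not a tree.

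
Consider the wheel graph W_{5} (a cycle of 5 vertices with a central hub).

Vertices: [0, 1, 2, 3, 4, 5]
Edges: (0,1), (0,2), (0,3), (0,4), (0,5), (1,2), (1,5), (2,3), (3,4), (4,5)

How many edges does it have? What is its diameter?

Wheel graph W_{5}: 5 cycle edges + 5 spoke edges = 10 edges.
The hub is distance 1 from all cycle vertices. Max distance between cycle vertices through hub is 2.
Diameter = 2.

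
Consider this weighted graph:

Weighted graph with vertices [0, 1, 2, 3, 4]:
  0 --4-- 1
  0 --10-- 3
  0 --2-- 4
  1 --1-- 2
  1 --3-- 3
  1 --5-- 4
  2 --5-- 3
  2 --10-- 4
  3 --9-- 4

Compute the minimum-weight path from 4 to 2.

Using Dijkstra's algorithm from vertex 4:
Shortest path: 4 -> 1 -> 2
Total weight: 5 + 1 = 6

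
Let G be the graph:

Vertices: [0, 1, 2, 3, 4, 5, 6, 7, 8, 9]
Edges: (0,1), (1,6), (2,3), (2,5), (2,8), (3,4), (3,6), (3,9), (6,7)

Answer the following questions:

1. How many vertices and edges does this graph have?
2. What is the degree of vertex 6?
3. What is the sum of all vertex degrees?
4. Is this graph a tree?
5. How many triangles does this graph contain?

Count: 10 vertices, 9 edges.
Vertex 6 has neighbors [1, 3, 7], degree = 3.
Handshaking lemma: 2 * 9 = 18.
A graph is a tree iff it is connected and has exactly n-1 edges. This graph is connected (all 10 vertices in one component) and has 10-1 = 9 edges. It is a tree.
Number of triangles = 0.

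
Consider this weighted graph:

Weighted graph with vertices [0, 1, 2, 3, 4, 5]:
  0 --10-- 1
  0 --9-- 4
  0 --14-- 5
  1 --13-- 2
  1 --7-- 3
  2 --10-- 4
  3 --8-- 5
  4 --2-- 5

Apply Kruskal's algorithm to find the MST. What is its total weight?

Applying Kruskal's algorithm (sort edges by weight, add if no cycle):
  Add (4,5) w=2
  Add (1,3) w=7
  Add (3,5) w=8
  Add (0,4) w=9
  Skip (0,1) w=10 (creates cycle)
  Add (2,4) w=10
  Skip (1,2) w=13 (creates cycle)
  Skip (0,5) w=14 (creates cycle)
MST weight = 36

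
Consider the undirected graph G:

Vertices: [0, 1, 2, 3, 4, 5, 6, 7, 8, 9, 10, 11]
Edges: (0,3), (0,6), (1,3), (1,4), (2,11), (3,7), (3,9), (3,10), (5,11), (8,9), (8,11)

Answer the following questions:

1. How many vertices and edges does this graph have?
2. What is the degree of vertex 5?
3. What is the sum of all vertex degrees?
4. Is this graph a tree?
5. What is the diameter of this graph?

Count: 12 vertices, 11 edges.
Vertex 5 has neighbors [11], degree = 1.
Handshaking lemma: 2 * 11 = 22.
A graph is a tree iff it is connected and has exactly n-1 edges. This graph is connected (all 12 vertices in one component) and has 12-1 = 11 edges. It is a tree.
Diameter (longest shortest path) = 6.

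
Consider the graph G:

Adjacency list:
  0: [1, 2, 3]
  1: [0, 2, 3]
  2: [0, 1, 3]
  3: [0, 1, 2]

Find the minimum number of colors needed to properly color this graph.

The graph has a maximum clique of size 4 (lower bound on chromatic number).
A valid 4-coloring: {0: 0, 1: 1, 2: 2, 3: 3}.
Chromatic number = 4.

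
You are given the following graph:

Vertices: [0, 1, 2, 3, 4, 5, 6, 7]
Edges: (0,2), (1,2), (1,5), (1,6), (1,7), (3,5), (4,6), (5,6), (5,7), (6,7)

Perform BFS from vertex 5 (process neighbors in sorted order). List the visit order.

BFS from vertex 5 (neighbors processed in ascending order):
Visit order: 5, 1, 3, 6, 7, 2, 4, 0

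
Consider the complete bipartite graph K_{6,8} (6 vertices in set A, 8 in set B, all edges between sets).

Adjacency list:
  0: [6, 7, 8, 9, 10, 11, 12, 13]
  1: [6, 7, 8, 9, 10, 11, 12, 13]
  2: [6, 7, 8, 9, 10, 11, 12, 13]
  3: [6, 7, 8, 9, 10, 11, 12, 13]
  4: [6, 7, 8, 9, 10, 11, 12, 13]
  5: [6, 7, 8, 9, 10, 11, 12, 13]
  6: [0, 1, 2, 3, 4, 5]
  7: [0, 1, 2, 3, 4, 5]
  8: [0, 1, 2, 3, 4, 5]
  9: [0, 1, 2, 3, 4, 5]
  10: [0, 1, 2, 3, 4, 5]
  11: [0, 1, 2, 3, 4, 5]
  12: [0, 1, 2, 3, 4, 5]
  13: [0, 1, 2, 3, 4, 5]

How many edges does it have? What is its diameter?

K_{6,8} has 6 * 8 = 48 edges.
Any vertex reaches any opposite-side vertex in 1 step; same-side vertices reach in 2 steps via any opposite-side vertex.
Diameter = 2.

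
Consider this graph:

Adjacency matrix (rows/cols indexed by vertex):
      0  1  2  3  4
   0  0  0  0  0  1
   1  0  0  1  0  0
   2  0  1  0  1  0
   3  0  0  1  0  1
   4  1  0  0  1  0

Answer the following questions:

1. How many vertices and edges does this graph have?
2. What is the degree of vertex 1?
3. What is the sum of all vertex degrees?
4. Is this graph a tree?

Count: 5 vertices, 4 edges.
Vertex 1 has neighbors [2], degree = 1.
Handshaking lemma: 2 * 4 = 8.
A graph is a tree iff it is connected and has exactly n-1 edges. This graph is connected (all 5 vertices in one component) and has 5-1 = 4 edges. It is a tree.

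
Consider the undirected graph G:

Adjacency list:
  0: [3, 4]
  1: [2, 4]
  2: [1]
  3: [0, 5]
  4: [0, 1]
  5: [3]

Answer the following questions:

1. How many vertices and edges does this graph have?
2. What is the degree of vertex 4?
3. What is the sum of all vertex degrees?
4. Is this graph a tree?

Count: 6 vertices, 5 edges.
Vertex 4 has neighbors [0, 1], degree = 2.
Handshaking lemma: 2 * 5 = 10.
A graph is a tree iff it is connected and has exactly n-1 edges. This graph is connected (all 6 vertices in one component) and has 6-1 = 5 edges. It is a tree.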